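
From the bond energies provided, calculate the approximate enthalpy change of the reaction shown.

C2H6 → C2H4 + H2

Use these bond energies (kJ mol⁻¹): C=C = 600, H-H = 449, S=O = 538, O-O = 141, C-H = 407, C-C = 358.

ΔH ≈ +123 kJ

Bonds broken (reactants):
  C-C: 1 × 358 = 358
  C-H: 6 × 407 = 2442
  Σ(broken) = 2800 kJ
Bonds formed (products):
  C-H: 4 × 407 = 1628
  C=C: 1 × 600 = 600
  H-H: 1 × 449 = 449
  Σ(formed) = 2677 kJ
ΔH = Σ(broken) − Σ(formed) = 2800 − 2677 = +123 kJ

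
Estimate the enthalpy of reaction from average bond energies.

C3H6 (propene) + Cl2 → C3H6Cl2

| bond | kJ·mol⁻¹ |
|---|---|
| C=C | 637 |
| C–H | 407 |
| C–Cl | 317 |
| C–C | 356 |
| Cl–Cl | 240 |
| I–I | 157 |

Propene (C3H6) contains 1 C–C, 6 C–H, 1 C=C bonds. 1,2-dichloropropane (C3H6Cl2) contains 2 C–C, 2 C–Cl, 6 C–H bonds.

Bonds broken (reactants):
  C–C: 1 × 356 = 356
  C–H: 6 × 407 = 2442
  C=C: 1 × 637 = 637
  Cl–Cl: 1 × 240 = 240
  Σ(broken) = 3675 kJ
Bonds formed (products):
  C–C: 2 × 356 = 712
  C–Cl: 2 × 317 = 634
  C–H: 6 × 407 = 2442
  Σ(formed) = 3788 kJ
ΔH = Σ(broken) − Σ(formed) = 3675 − 3788 = −113 kJ

ΔH ≈ −113 kJ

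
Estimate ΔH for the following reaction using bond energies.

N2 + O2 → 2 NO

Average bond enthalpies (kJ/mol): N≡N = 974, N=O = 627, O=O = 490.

Bonds broken (reactants):
  N≡N: 1 × 974 = 974
  O=O: 1 × 490 = 490
  Σ(broken) = 1464 kJ
Bonds formed (products):
  N=O: 2 × 627 = 1254
  Σ(formed) = 1254 kJ
ΔH = Σ(broken) − Σ(formed) = 1464 − 1254 = +210 kJ

ΔH ≈ +210 kJ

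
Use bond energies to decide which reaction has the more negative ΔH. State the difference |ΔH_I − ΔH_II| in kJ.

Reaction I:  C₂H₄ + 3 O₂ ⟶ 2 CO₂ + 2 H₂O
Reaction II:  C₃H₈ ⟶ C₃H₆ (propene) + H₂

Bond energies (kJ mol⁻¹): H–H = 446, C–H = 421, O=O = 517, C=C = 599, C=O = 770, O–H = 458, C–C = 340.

Reaction I:
  Bonds broken (reactants):
    C–H: 4 × 421 = 1684
    C=C: 1 × 599 = 599
    O=O: 3 × 517 = 1551
    Σ(broken) = 3834 kJ
  Bonds formed (products):
    C=O: 4 × 770 = 3080
    O–H: 4 × 458 = 1832
    Σ(formed) = 4912 kJ
  ΔH_I = 3834 − 4912 = −1078 kJ
Reaction II:
  Bonds broken (reactants):
    C–C: 2 × 340 = 680
    C–H: 8 × 421 = 3368
    Σ(broken) = 4048 kJ
  Bonds formed (products):
    C–C: 1 × 340 = 340
    C–H: 6 × 421 = 2526
    C=C: 1 × 599 = 599
    H–H: 1 × 446 = 446
    Σ(formed) = 3911 kJ
  ΔH_II = 4048 − 3911 = +137 kJ
ΔH_I − ΔH_II = −1215 kJ, so reaction I has the more negative ΔH; |ΔH_I − ΔH_II| = 1215 kJ.

Reaction I, by 1215 kJ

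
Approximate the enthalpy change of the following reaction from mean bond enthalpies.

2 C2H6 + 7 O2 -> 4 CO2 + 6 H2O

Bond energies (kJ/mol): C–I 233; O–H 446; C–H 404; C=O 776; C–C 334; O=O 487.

ΔH ≈ −2635 kJ

Bonds broken (reactants):
  C–C: 2 × 334 = 668
  C–H: 12 × 404 = 4848
  O=O: 7 × 487 = 3409
  Σ(broken) = 8925 kJ
Bonds formed (products):
  C=O: 8 × 776 = 6208
  O–H: 12 × 446 = 5352
  Σ(formed) = 11560 kJ
ΔH = Σ(broken) − Σ(formed) = 8925 − 11560 = −2635 kJ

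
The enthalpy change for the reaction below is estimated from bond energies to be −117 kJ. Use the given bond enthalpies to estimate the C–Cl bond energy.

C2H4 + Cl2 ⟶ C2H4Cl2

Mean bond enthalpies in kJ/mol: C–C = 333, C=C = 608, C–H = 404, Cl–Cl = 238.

D(C–Cl) ≈ 315 kJ/mol

Let D be the C–Cl bond energy.
Σ(broken) = 4×404 + 1×608 + 1×238 = 2462
Σ(formed) = 1×333 + 2×D + 4×404 = 1949 + 2D
ΔH = Σ(broken) − Σ(formed) = (2462) − (1949 + 2D) = +513 − 2D
Setting this equal to −117 kJ gives 2D = 630, so D = 315 kJ/mol.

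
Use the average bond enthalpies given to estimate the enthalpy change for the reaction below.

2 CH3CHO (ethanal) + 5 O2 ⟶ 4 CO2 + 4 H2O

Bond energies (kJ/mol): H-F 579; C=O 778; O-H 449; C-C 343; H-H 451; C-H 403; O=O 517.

ΔH ≈ −1765 kJ

Bonds broken (reactants):
  C-C: 2 × 343 = 686
  C-H: 8 × 403 = 3224
  C=O: 2 × 778 = 1556
  O=O: 5 × 517 = 2585
  Σ(broken) = 8051 kJ
Bonds formed (products):
  C=O: 8 × 778 = 6224
  O-H: 8 × 449 = 3592
  Σ(formed) = 9816 kJ
ΔH = Σ(broken) − Σ(formed) = 8051 − 9816 = −1765 kJ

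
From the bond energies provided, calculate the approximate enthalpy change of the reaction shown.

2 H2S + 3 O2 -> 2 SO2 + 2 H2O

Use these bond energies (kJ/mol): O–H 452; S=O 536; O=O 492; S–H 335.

Bonds broken (reactants):
  O=O: 3 × 492 = 1476
  S–H: 4 × 335 = 1340
  Σ(broken) = 2816 kJ
Bonds formed (products):
  O–H: 4 × 452 = 1808
  S=O: 4 × 536 = 2144
  Σ(formed) = 3952 kJ
ΔH = Σ(broken) − Σ(formed) = 2816 − 3952 = −1136 kJ

ΔH ≈ −1136 kJ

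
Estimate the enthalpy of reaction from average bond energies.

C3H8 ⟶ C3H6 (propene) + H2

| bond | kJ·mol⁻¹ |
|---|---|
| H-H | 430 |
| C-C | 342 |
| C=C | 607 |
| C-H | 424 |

ΔH ≈ +153 kJ

Bonds broken (reactants):
  C-C: 2 × 342 = 684
  C-H: 8 × 424 = 3392
  Σ(broken) = 4076 kJ
Bonds formed (products):
  C-C: 1 × 342 = 342
  C-H: 6 × 424 = 2544
  C=C: 1 × 607 = 607
  H-H: 1 × 430 = 430
  Σ(formed) = 3923 kJ
ΔH = Σ(broken) − Σ(formed) = 4076 − 3923 = +153 kJ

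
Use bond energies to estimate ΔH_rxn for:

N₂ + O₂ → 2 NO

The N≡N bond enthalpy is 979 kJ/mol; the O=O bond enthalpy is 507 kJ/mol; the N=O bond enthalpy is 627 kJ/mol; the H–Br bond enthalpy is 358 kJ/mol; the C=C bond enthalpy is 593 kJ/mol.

ΔH ≈ +232 kJ

Bonds broken (reactants):
  N≡N: 1 × 979 = 979
  O=O: 1 × 507 = 507
  Σ(broken) = 1486 kJ
Bonds formed (products):
  N=O: 2 × 627 = 1254
  Σ(formed) = 1254 kJ
ΔH = Σ(broken) − Σ(formed) = 1486 − 1254 = +232 kJ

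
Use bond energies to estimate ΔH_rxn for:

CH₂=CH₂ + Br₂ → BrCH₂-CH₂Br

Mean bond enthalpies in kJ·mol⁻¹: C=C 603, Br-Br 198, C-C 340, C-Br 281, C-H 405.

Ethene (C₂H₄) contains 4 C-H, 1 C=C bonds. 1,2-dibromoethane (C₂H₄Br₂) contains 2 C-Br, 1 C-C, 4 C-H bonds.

Bonds broken (reactants):
  Br-Br: 1 × 198 = 198
  C-H: 4 × 405 = 1620
  C=C: 1 × 603 = 603
  Σ(broken) = 2421 kJ
Bonds formed (products):
  C-Br: 2 × 281 = 562
  C-C: 1 × 340 = 340
  C-H: 4 × 405 = 1620
  Σ(formed) = 2522 kJ
ΔH = Σ(broken) − Σ(formed) = 2421 − 2522 = −101 kJ

ΔH ≈ −101 kJ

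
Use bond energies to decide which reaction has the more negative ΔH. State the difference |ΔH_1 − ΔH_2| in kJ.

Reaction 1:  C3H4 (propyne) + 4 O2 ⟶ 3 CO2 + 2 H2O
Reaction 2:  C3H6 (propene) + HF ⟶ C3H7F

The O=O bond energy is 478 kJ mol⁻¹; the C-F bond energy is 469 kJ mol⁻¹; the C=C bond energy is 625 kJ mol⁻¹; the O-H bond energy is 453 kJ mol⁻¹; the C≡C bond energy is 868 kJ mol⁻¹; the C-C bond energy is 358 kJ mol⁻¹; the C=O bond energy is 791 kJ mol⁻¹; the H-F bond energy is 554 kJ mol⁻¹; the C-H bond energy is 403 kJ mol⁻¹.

Reaction 1, by 1757 kJ

Reaction 1:
  Bonds broken (reactants):
    C≡C: 1 × 868 = 868
    C-C: 1 × 358 = 358
    C-H: 4 × 403 = 1612
    O=O: 4 × 478 = 1912
    Σ(broken) = 4750 kJ
  Bonds formed (products):
    C=O: 6 × 791 = 4746
    O-H: 4 × 453 = 1812
    Σ(formed) = 6558 kJ
  ΔH_1 = 4750 − 6558 = −1808 kJ
Reaction 2:
  Bonds broken (reactants):
    C-C: 1 × 358 = 358
    C-H: 6 × 403 = 2418
    C=C: 1 × 625 = 625
    H-F: 1 × 554 = 554
    Σ(broken) = 3955 kJ
  Bonds formed (products):
    C-C: 2 × 358 = 716
    C-F: 1 × 469 = 469
    C-H: 7 × 403 = 2821
    Σ(formed) = 4006 kJ
  ΔH_2 = 3955 − 4006 = −51 kJ
ΔH_1 − ΔH_2 = −1757 kJ, so reaction 1 has the more negative ΔH; |ΔH_1 − ΔH_2| = 1757 kJ.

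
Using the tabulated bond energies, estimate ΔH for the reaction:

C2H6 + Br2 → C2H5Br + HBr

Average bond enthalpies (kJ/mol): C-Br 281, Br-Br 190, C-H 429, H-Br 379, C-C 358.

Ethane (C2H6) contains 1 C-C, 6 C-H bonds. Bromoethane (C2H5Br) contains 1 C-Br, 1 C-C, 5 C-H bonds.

Bonds broken (reactants):
  Br-Br: 1 × 190 = 190
  C-C: 1 × 358 = 358
  C-H: 6 × 429 = 2574
  Σ(broken) = 3122 kJ
Bonds formed (products):
  C-Br: 1 × 281 = 281
  C-C: 1 × 358 = 358
  C-H: 5 × 429 = 2145
  H-Br: 1 × 379 = 379
  Σ(formed) = 3163 kJ
ΔH = Σ(broken) − Σ(formed) = 3122 − 3163 = −41 kJ

ΔH ≈ −41 kJ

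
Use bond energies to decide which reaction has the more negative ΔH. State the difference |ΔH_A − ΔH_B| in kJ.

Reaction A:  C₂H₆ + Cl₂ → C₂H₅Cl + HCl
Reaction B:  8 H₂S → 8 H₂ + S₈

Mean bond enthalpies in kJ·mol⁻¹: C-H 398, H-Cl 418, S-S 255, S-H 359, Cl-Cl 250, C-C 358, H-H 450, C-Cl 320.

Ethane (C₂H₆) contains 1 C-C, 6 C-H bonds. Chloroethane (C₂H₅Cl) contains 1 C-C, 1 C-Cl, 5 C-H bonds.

Reaction A, by 194 kJ

Reaction A:
  Bonds broken (reactants):
    C-C: 1 × 358 = 358
    C-H: 6 × 398 = 2388
    Cl-Cl: 1 × 250 = 250
    Σ(broken) = 2996 kJ
  Bonds formed (products):
    C-C: 1 × 358 = 358
    C-Cl: 1 × 320 = 320
    C-H: 5 × 398 = 1990
    H-Cl: 1 × 418 = 418
    Σ(formed) = 3086 kJ
  ΔH_A = 2996 − 3086 = −90 kJ
Reaction B:
  Bonds broken (reactants):
    S-H: 16 × 359 = 5744
    Σ(broken) = 5744 kJ
  Bonds formed (products):
    H-H: 8 × 450 = 3600
    S-S: 8 × 255 = 2040
    Σ(formed) = 5640 kJ
  ΔH_B = 5744 − 5640 = +104 kJ
ΔH_A − ΔH_B = −194 kJ, so reaction A has the more negative ΔH; |ΔH_A − ΔH_B| = 194 kJ.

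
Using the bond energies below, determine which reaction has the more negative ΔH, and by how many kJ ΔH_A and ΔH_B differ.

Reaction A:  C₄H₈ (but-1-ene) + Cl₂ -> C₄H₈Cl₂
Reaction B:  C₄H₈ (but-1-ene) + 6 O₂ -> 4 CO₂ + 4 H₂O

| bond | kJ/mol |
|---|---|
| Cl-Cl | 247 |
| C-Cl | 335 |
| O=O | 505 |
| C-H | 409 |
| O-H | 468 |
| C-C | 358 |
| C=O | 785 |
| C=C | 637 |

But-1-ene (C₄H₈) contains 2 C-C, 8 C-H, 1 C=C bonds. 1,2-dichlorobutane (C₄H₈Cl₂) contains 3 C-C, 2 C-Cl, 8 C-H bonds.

Reaction A:
  Bonds broken (reactants):
    C-C: 2 × 358 = 716
    C-H: 8 × 409 = 3272
    C=C: 1 × 637 = 637
    Cl-Cl: 1 × 247 = 247
    Σ(broken) = 4872 kJ
  Bonds formed (products):
    C-C: 3 × 358 = 1074
    C-Cl: 2 × 335 = 670
    C-H: 8 × 409 = 3272
    Σ(formed) = 5016 kJ
  ΔH_A = 4872 − 5016 = −144 kJ
Reaction B:
  Bonds broken (reactants):
    C-C: 2 × 358 = 716
    C-H: 8 × 409 = 3272
    C=C: 1 × 637 = 637
    O=O: 6 × 505 = 3030
    Σ(broken) = 7655 kJ
  Bonds formed (products):
    C=O: 8 × 785 = 6280
    O-H: 8 × 468 = 3744
    Σ(formed) = 10024 kJ
  ΔH_B = 7655 − 10024 = −2369 kJ
ΔH_A − ΔH_B = +2225 kJ, so reaction B has the more negative ΔH; |ΔH_A − ΔH_B| = 2225 kJ.

Reaction B, by 2225 kJ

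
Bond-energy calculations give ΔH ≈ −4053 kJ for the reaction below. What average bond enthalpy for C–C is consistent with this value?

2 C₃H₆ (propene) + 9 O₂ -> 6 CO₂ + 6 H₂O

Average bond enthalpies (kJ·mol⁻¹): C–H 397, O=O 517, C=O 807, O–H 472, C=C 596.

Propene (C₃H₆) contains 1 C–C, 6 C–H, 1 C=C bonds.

D(C–C) ≈ 343 kJ/mol

Let D be the C–C bond energy.
Σ(broken) = 2×D + 12×397 + 2×596 + 9×517 = 10609 + 2D
Σ(formed) = 12×807 + 12×472 = 15348
ΔH = Σ(broken) − Σ(formed) = (10609 + 2D) − (15348) = −4739 + 2D
Setting this equal to −4053 kJ gives 2D = 686, so D = 343 kJ/mol.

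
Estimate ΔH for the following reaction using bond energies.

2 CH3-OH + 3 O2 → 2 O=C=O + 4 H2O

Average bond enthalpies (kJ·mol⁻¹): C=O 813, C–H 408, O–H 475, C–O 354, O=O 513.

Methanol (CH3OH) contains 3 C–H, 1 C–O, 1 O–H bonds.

ΔH ≈ −1407 kJ

Bonds broken (reactants):
  C–H: 6 × 408 = 2448
  C–O: 2 × 354 = 708
  O–H: 2 × 475 = 950
  O=O: 3 × 513 = 1539
  Σ(broken) = 5645 kJ
Bonds formed (products):
  C=O: 4 × 813 = 3252
  O–H: 8 × 475 = 3800
  Σ(formed) = 7052 kJ
ΔH = Σ(broken) − Σ(formed) = 5645 − 7052 = −1407 kJ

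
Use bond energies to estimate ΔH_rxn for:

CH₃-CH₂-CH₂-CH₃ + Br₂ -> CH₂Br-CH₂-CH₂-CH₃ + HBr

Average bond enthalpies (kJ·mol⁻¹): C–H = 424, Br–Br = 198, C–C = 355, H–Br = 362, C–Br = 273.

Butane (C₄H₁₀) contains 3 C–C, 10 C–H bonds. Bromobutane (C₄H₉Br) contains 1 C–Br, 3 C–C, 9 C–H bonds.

ΔH ≈ −13 kJ

Bonds broken (reactants):
  Br–Br: 1 × 198 = 198
  C–C: 3 × 355 = 1065
  C–H: 10 × 424 = 4240
  Σ(broken) = 5503 kJ
Bonds formed (products):
  C–Br: 1 × 273 = 273
  C–C: 3 × 355 = 1065
  C–H: 9 × 424 = 3816
  H–Br: 1 × 362 = 362
  Σ(formed) = 5516 kJ
ΔH = Σ(broken) − Σ(formed) = 5503 − 5516 = −13 kJ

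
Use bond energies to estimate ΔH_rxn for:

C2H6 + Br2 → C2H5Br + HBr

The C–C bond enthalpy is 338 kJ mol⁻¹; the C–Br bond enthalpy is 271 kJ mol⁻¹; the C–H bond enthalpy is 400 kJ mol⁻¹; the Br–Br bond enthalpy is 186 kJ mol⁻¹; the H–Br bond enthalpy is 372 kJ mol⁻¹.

Bonds broken (reactants):
  Br–Br: 1 × 186 = 186
  C–C: 1 × 338 = 338
  C–H: 6 × 400 = 2400
  Σ(broken) = 2924 kJ
Bonds formed (products):
  C–Br: 1 × 271 = 271
  C–C: 1 × 338 = 338
  C–H: 5 × 400 = 2000
  H–Br: 1 × 372 = 372
  Σ(formed) = 2981 kJ
ΔH = Σ(broken) − Σ(formed) = 2924 − 2981 = −57 kJ

ΔH ≈ −57 kJ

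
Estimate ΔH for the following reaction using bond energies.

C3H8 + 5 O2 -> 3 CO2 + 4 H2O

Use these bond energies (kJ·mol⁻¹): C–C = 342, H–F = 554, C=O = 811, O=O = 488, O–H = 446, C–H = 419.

ΔH ≈ −1958 kJ

Bonds broken (reactants):
  C–C: 2 × 342 = 684
  C–H: 8 × 419 = 3352
  O=O: 5 × 488 = 2440
  Σ(broken) = 6476 kJ
Bonds formed (products):
  C=O: 6 × 811 = 4866
  O–H: 8 × 446 = 3568
  Σ(formed) = 8434 kJ
ΔH = Σ(broken) − Σ(formed) = 6476 − 8434 = −1958 kJ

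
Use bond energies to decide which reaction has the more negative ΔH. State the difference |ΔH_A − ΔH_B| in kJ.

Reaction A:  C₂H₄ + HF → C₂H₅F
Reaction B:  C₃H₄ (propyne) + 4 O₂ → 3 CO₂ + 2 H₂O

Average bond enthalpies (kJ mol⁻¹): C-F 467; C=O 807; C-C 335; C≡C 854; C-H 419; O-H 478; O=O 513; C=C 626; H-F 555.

Reaction A:
  Bonds broken (reactants):
    C-H: 4 × 419 = 1676
    C=C: 1 × 626 = 626
    H-F: 1 × 555 = 555
    Σ(broken) = 2857 kJ
  Bonds formed (products):
    C-C: 1 × 335 = 335
    C-F: 1 × 467 = 467
    C-H: 5 × 419 = 2095
    Σ(formed) = 2897 kJ
  ΔH_A = 2857 − 2897 = −40 kJ
Reaction B:
  Bonds broken (reactants):
    C≡C: 1 × 854 = 854
    C-C: 1 × 335 = 335
    C-H: 4 × 419 = 1676
    O=O: 4 × 513 = 2052
    Σ(broken) = 4917 kJ
  Bonds formed (products):
    C=O: 6 × 807 = 4842
    O-H: 4 × 478 = 1912
    Σ(formed) = 6754 kJ
  ΔH_B = 4917 − 6754 = −1837 kJ
ΔH_A − ΔH_B = +1797 kJ, so reaction B has the more negative ΔH; |ΔH_A − ΔH_B| = 1797 kJ.

Reaction B, by 1797 kJ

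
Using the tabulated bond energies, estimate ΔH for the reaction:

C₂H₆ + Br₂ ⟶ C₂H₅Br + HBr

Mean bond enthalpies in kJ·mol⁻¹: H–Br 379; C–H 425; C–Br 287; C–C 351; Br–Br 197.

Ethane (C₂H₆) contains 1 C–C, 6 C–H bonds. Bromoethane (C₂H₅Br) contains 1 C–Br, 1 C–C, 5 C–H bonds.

ΔH ≈ −44 kJ

Bonds broken (reactants):
  Br–Br: 1 × 197 = 197
  C–C: 1 × 351 = 351
  C–H: 6 × 425 = 2550
  Σ(broken) = 3098 kJ
Bonds formed (products):
  C–Br: 1 × 287 = 287
  C–C: 1 × 351 = 351
  C–H: 5 × 425 = 2125
  H–Br: 1 × 379 = 379
  Σ(formed) = 3142 kJ
ΔH = Σ(broken) − Σ(formed) = 3098 − 3142 = −44 kJ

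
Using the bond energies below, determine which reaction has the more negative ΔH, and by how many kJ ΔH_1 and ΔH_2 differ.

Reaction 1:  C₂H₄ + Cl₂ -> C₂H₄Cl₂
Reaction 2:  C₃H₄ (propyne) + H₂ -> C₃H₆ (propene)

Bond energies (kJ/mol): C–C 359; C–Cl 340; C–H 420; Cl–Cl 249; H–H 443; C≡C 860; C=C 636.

Reaction 1:
  Bonds broken (reactants):
    C–H: 4 × 420 = 1680
    C=C: 1 × 636 = 636
    Cl–Cl: 1 × 249 = 249
    Σ(broken) = 2565 kJ
  Bonds formed (products):
    C–C: 1 × 359 = 359
    C–Cl: 2 × 340 = 680
    C–H: 4 × 420 = 1680
    Σ(formed) = 2719 kJ
  ΔH_1 = 2565 − 2719 = −154 kJ
Reaction 2:
  Bonds broken (reactants):
    C≡C: 1 × 860 = 860
    C–C: 1 × 359 = 359
    C–H: 4 × 420 = 1680
    H–H: 1 × 443 = 443
    Σ(broken) = 3342 kJ
  Bonds formed (products):
    C–C: 1 × 359 = 359
    C–H: 6 × 420 = 2520
    C=C: 1 × 636 = 636
    Σ(formed) = 3515 kJ
  ΔH_2 = 3342 − 3515 = −173 kJ
ΔH_1 − ΔH_2 = +19 kJ, so reaction 2 has the more negative ΔH; |ΔH_1 − ΔH_2| = 19 kJ.

Reaction 2, by 19 kJ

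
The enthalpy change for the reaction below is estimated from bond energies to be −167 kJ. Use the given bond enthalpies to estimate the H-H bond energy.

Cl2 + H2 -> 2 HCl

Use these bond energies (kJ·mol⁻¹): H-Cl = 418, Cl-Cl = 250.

D(H-H) ≈ 419 kJ/mol

Let D be the H-H bond energy.
Σ(broken) = 1×250 + 1×D = 250 + D
Σ(formed) = 2×418 = 836
ΔH = Σ(broken) − Σ(formed) = (250 + D) − (836) = −586 + D
Setting this equal to −167 kJ gives D = 419 kJ/mol.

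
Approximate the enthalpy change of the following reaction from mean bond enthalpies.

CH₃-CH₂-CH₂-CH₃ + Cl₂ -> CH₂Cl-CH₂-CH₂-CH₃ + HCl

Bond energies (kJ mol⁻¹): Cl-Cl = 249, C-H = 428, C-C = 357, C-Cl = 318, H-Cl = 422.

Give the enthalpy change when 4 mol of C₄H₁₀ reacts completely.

Bonds broken (reactants):
  C-C: 3 × 357 = 1071
  C-H: 10 × 428 = 4280
  Cl-Cl: 1 × 249 = 249
  Σ(broken) = 5600 kJ
Bonds formed (products):
  C-C: 3 × 357 = 1071
  C-Cl: 1 × 318 = 318
  C-H: 9 × 428 = 3852
  H-Cl: 1 × 422 = 422
  Σ(formed) = 5663 kJ
ΔH = Σ(broken) − Σ(formed) = 5600 − 5663 = −63 kJ
For 4× the reaction as written: 4 × (−63) = −252 kJ

ΔH = −252 kJ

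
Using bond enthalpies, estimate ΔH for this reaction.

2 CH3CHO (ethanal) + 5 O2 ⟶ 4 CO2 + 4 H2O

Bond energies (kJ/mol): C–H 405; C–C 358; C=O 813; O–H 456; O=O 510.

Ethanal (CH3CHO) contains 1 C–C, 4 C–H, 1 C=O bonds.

ΔH ≈ −2020 kJ

Bonds broken (reactants):
  C–C: 2 × 358 = 716
  C–H: 8 × 405 = 3240
  C=O: 2 × 813 = 1626
  O=O: 5 × 510 = 2550
  Σ(broken) = 8132 kJ
Bonds formed (products):
  C=O: 8 × 813 = 6504
  O–H: 8 × 456 = 3648
  Σ(formed) = 10152 kJ
ΔH = Σ(broken) − Σ(formed) = 8132 − 10152 = −2020 kJ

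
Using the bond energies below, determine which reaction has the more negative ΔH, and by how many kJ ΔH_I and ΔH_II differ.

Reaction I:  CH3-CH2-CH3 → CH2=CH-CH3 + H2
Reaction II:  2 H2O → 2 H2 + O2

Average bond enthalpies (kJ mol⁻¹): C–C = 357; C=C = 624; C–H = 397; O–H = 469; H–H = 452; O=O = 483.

Reaction I, by 414 kJ

Reaction I:
  Bonds broken (reactants):
    C–C: 2 × 357 = 714
    C–H: 8 × 397 = 3176
    Σ(broken) = 3890 kJ
  Bonds formed (products):
    C–C: 1 × 357 = 357
    C–H: 6 × 397 = 2382
    C=C: 1 × 624 = 624
    H–H: 1 × 452 = 452
    Σ(formed) = 3815 kJ
  ΔH_I = 3890 − 3815 = +75 kJ
Reaction II:
  Bonds broken (reactants):
    O–H: 4 × 469 = 1876
    Σ(broken) = 1876 kJ
  Bonds formed (products):
    H–H: 2 × 452 = 904
    O=O: 1 × 483 = 483
    Σ(formed) = 1387 kJ
  ΔH_II = 1876 − 1387 = +489 kJ
ΔH_I − ΔH_II = −414 kJ, so reaction I has the more negative ΔH; |ΔH_I − ΔH_II| = 414 kJ.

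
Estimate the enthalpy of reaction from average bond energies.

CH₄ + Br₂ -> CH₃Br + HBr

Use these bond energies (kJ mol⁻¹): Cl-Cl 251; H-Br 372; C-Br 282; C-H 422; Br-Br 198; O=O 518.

ΔH ≈ −34 kJ

Bonds broken (reactants):
  Br-Br: 1 × 198 = 198
  C-H: 4 × 422 = 1688
  Σ(broken) = 1886 kJ
Bonds formed (products):
  C-Br: 1 × 282 = 282
  C-H: 3 × 422 = 1266
  H-Br: 1 × 372 = 372
  Σ(formed) = 1920 kJ
ΔH = Σ(broken) − Σ(formed) = 1886 − 1920 = −34 kJ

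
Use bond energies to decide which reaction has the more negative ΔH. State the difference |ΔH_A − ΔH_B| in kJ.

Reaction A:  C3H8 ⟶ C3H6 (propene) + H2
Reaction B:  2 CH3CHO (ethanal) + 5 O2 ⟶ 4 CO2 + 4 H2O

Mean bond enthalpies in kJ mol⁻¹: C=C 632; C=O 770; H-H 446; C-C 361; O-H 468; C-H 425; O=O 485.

Reaction B, by 1950 kJ

Reaction A:
  Bonds broken (reactants):
    C-C: 2 × 361 = 722
    C-H: 8 × 425 = 3400
    Σ(broken) = 4122 kJ
  Bonds formed (products):
    C-C: 1 × 361 = 361
    C-H: 6 × 425 = 2550
    C=C: 1 × 632 = 632
    H-H: 1 × 446 = 446
    Σ(formed) = 3989 kJ
  ΔH_A = 4122 − 3989 = +133 kJ
Reaction B:
  Bonds broken (reactants):
    C-C: 2 × 361 = 722
    C-H: 8 × 425 = 3400
    C=O: 2 × 770 = 1540
    O=O: 5 × 485 = 2425
    Σ(broken) = 8087 kJ
  Bonds formed (products):
    C=O: 8 × 770 = 6160
    O-H: 8 × 468 = 3744
    Σ(formed) = 9904 kJ
  ΔH_B = 8087 − 9904 = −1817 kJ
ΔH_A − ΔH_B = +1950 kJ, so reaction B has the more negative ΔH; |ΔH_A − ΔH_B| = 1950 kJ.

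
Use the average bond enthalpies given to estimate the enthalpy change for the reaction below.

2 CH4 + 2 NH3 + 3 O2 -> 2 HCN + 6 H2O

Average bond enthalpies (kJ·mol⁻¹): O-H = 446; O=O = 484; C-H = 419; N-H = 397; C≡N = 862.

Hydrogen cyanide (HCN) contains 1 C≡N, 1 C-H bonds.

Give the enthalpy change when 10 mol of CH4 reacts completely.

Bonds broken (reactants):
  C-H: 8 × 419 = 3352
  N-H: 6 × 397 = 2382
  O=O: 3 × 484 = 1452
  Σ(broken) = 7186 kJ
Bonds formed (products):
  C≡N: 2 × 862 = 1724
  C-H: 2 × 419 = 838
  O-H: 12 × 446 = 5352
  Σ(formed) = 7914 kJ
ΔH = Σ(broken) − Σ(formed) = 7186 − 7914 = −728 kJ
For 5× the reaction as written: 5 × (−728) = −3640 kJ

ΔH = −3640 kJ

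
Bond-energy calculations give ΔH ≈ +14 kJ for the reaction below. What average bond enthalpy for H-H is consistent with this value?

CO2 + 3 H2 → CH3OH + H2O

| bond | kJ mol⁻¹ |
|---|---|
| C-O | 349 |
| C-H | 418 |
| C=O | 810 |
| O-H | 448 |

Let D be the H-H bond energy.
Σ(broken) = 2×810 + 3×D = 1620 + 3D
Σ(formed) = 3×418 + 1×349 + 3×448 = 2947
ΔH = Σ(broken) − Σ(formed) = (1620 + 3D) − (2947) = −1327 + 3D
Setting this equal to +14 kJ gives 3D = 1341, so D = 447 kJ/mol.

D(H-H) ≈ 447 kJ/mol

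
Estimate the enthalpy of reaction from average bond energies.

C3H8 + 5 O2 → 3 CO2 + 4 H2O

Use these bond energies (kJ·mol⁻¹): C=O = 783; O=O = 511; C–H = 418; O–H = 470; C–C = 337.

Bonds broken (reactants):
  C–C: 2 × 337 = 674
  C–H: 8 × 418 = 3344
  O=O: 5 × 511 = 2555
  Σ(broken) = 6573 kJ
Bonds formed (products):
  C=O: 6 × 783 = 4698
  O–H: 8 × 470 = 3760
  Σ(formed) = 8458 kJ
ΔH = Σ(broken) − Σ(formed) = 6573 − 8458 = −1885 kJ

ΔH ≈ −1885 kJ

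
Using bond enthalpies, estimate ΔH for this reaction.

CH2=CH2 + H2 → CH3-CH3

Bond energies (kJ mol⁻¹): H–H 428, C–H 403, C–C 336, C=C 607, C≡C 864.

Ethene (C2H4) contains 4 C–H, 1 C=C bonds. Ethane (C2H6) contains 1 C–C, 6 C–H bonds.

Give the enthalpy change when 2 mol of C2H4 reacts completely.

ΔH = −214 kJ

Bonds broken (reactants):
  C–H: 4 × 403 = 1612
  C=C: 1 × 607 = 607
  H–H: 1 × 428 = 428
  Σ(broken) = 2647 kJ
Bonds formed (products):
  C–C: 1 × 336 = 336
  C–H: 6 × 403 = 2418
  Σ(formed) = 2754 kJ
ΔH = Σ(broken) − Σ(formed) = 2647 − 2754 = −107 kJ
For 2× the reaction as written: 2 × (−107) = −214 kJ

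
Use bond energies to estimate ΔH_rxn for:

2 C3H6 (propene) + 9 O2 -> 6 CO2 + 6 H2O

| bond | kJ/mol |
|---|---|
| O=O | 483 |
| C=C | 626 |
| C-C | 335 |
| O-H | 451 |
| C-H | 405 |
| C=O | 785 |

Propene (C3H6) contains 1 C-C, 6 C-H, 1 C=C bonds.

Bonds broken (reactants):
  C-C: 2 × 335 = 670
  C-H: 12 × 405 = 4860
  C=C: 2 × 626 = 1252
  O=O: 9 × 483 = 4347
  Σ(broken) = 11129 kJ
Bonds formed (products):
  C=O: 12 × 785 = 9420
  O-H: 12 × 451 = 5412
  Σ(formed) = 14832 kJ
ΔH = Σ(broken) − Σ(formed) = 11129 − 14832 = −3703 kJ

ΔH ≈ −3703 kJ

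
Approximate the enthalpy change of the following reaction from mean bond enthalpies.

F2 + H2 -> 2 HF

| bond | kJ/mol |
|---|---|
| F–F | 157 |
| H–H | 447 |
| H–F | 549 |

Bonds broken (reactants):
  F–F: 1 × 157 = 157
  H–H: 1 × 447 = 447
  Σ(broken) = 604 kJ
Bonds formed (products):
  H–F: 2 × 549 = 1098
  Σ(formed) = 1098 kJ
ΔH = Σ(broken) − Σ(formed) = 604 − 1098 = −494 kJ

ΔH ≈ −494 kJ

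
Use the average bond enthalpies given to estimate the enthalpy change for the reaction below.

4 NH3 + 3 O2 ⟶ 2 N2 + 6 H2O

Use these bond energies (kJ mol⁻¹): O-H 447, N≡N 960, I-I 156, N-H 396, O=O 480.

Bonds broken (reactants):
  N-H: 12 × 396 = 4752
  O=O: 3 × 480 = 1440
  Σ(broken) = 6192 kJ
Bonds formed (products):
  N≡N: 2 × 960 = 1920
  O-H: 12 × 447 = 5364
  Σ(formed) = 7284 kJ
ΔH = Σ(broken) − Σ(formed) = 6192 − 7284 = −1092 kJ

ΔH ≈ −1092 kJ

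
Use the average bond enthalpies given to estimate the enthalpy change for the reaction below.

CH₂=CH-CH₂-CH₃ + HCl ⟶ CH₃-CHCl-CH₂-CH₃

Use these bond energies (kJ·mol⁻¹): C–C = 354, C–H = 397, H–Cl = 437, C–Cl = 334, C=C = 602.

ΔH ≈ −46 kJ

Bonds broken (reactants):
  C–C: 2 × 354 = 708
  C–H: 8 × 397 = 3176
  C=C: 1 × 602 = 602
  H–Cl: 1 × 437 = 437
  Σ(broken) = 4923 kJ
Bonds formed (products):
  C–C: 3 × 354 = 1062
  C–Cl: 1 × 334 = 334
  C–H: 9 × 397 = 3573
  Σ(formed) = 4969 kJ
ΔH = Σ(broken) − Σ(formed) = 4923 − 4969 = −46 kJ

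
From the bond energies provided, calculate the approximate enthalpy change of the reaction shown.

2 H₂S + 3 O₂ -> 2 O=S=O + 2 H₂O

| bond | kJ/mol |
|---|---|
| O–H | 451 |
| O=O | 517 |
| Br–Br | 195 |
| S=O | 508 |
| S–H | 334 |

Bonds broken (reactants):
  O=O: 3 × 517 = 1551
  S–H: 4 × 334 = 1336
  Σ(broken) = 2887 kJ
Bonds formed (products):
  O–H: 4 × 451 = 1804
  S=O: 4 × 508 = 2032
  Σ(formed) = 3836 kJ
ΔH = Σ(broken) − Σ(formed) = 2887 − 3836 = −949 kJ

ΔH ≈ −949 kJ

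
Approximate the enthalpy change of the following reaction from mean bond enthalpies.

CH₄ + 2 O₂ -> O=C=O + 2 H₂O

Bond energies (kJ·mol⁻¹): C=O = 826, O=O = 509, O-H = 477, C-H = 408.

ΔH ≈ −910 kJ

Bonds broken (reactants):
  C-H: 4 × 408 = 1632
  O=O: 2 × 509 = 1018
  Σ(broken) = 2650 kJ
Bonds formed (products):
  C=O: 2 × 826 = 1652
  O-H: 4 × 477 = 1908
  Σ(formed) = 3560 kJ
ΔH = Σ(broken) − Σ(formed) = 2650 − 3560 = −910 kJ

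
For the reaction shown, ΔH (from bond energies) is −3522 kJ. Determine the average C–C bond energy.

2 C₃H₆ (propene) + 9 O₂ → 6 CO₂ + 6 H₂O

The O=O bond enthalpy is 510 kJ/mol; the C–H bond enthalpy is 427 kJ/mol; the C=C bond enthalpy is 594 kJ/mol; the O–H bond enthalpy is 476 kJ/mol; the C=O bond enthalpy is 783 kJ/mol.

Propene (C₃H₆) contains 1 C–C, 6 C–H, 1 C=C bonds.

D(C–C) ≈ 342 kJ/mol

Let D be the C–C bond energy.
Σ(broken) = 2×D + 12×427 + 2×594 + 9×510 = 10902 + 2D
Σ(formed) = 12×783 + 12×476 = 15108
ΔH = Σ(broken) − Σ(formed) = (10902 + 2D) − (15108) = −4206 + 2D
Setting this equal to −3522 kJ gives 2D = 684, so D = 342 kJ/mol.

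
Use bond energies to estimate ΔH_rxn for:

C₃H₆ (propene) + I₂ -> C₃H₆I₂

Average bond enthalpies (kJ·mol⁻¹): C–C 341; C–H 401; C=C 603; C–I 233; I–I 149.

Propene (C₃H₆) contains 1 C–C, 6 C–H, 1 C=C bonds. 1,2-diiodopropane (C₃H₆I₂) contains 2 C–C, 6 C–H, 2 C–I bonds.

Bonds broken (reactants):
  C–C: 1 × 341 = 341
  C–H: 6 × 401 = 2406
  C=C: 1 × 603 = 603
  I–I: 1 × 149 = 149
  Σ(broken) = 3499 kJ
Bonds formed (products):
  C–C: 2 × 341 = 682
  C–H: 6 × 401 = 2406
  C–I: 2 × 233 = 466
  Σ(formed) = 3554 kJ
ΔH = Σ(broken) − Σ(formed) = 3499 − 3554 = −55 kJ

ΔH ≈ −55 kJ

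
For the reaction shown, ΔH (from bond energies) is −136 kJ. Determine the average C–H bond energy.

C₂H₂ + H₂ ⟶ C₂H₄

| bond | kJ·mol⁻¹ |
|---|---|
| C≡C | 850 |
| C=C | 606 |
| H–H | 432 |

D(C–H) ≈ 406 kJ/mol

Let D be the C–H bond energy.
Σ(broken) = 1×850 + 2×D + 1×432 = 1282 + 2D
Σ(formed) = 4×D + 1×606 = 606 + 4D
ΔH = Σ(broken) − Σ(formed) = (1282 + 2D) − (606 + 4D) = +676 − 2D
Setting this equal to −136 kJ gives 2D = 812, so D = 406 kJ/mol.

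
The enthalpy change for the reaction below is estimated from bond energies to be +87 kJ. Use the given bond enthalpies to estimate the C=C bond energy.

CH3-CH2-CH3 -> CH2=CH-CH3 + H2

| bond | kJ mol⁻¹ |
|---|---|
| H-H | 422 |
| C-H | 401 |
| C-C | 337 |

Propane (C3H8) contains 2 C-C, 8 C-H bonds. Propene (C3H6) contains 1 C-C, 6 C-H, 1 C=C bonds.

D(C=C) ≈ 630 kJ/mol

Let D be the C=C bond energy.
Σ(broken) = 2×337 + 8×401 = 3882
Σ(formed) = 1×337 + 6×401 + 1×D + 1×422 = 3165 + D
ΔH = Σ(broken) − Σ(formed) = (3882) − (3165 + D) = +717 − D
Setting this equal to +87 kJ gives D = 630 kJ/mol.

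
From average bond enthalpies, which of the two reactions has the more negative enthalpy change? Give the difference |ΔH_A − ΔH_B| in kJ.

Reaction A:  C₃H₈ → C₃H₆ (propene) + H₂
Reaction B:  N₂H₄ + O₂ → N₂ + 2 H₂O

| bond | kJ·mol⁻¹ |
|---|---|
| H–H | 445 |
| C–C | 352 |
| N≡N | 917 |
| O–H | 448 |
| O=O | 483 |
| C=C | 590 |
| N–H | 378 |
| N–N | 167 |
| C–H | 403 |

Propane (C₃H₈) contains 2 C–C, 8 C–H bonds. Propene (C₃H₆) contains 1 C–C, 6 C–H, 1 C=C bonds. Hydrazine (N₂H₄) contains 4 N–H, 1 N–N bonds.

Reaction A:
  Bonds broken (reactants):
    C–C: 2 × 352 = 704
    C–H: 8 × 403 = 3224
    Σ(broken) = 3928 kJ
  Bonds formed (products):
    C–C: 1 × 352 = 352
    C–H: 6 × 403 = 2418
    C=C: 1 × 590 = 590
    H–H: 1 × 445 = 445
    Σ(formed) = 3805 kJ
  ΔH_A = 3928 − 3805 = +123 kJ
Reaction B:
  Bonds broken (reactants):
    N–H: 4 × 378 = 1512
    N–N: 1 × 167 = 167
    O=O: 1 × 483 = 483
    Σ(broken) = 2162 kJ
  Bonds formed (products):
    N≡N: 1 × 917 = 917
    O–H: 4 × 448 = 1792
    Σ(formed) = 2709 kJ
  ΔH_B = 2162 − 2709 = −547 kJ
ΔH_A − ΔH_B = +670 kJ, so reaction B has the more negative ΔH; |ΔH_A − ΔH_B| = 670 kJ.

Reaction B, by 670 kJ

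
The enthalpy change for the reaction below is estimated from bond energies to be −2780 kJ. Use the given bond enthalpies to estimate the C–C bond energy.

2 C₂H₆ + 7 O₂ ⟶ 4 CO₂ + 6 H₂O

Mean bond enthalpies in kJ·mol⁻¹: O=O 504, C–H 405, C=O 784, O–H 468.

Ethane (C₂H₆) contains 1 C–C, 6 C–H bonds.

Let D be the C–C bond energy.
Σ(broken) = 2×D + 12×405 + 7×504 = 8388 + 2D
Σ(formed) = 8×784 + 12×468 = 11888
ΔH = Σ(broken) − Σ(formed) = (8388 + 2D) − (11888) = −3500 + 2D
Setting this equal to −2780 kJ gives 2D = 720, so D = 360 kJ/mol.

D(C–C) ≈ 360 kJ/mol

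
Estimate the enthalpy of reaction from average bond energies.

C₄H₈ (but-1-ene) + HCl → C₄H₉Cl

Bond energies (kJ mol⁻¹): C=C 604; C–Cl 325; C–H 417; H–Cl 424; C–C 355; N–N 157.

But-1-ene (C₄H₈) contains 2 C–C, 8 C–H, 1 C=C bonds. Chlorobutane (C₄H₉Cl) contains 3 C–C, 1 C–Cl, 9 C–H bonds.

Bonds broken (reactants):
  C–C: 2 × 355 = 710
  C–H: 8 × 417 = 3336
  C=C: 1 × 604 = 604
  H–Cl: 1 × 424 = 424
  Σ(broken) = 5074 kJ
Bonds formed (products):
  C–C: 3 × 355 = 1065
  C–Cl: 1 × 325 = 325
  C–H: 9 × 417 = 3753
  Σ(formed) = 5143 kJ
ΔH = Σ(broken) − Σ(formed) = 5074 − 5143 = −69 kJ

ΔH ≈ −69 kJ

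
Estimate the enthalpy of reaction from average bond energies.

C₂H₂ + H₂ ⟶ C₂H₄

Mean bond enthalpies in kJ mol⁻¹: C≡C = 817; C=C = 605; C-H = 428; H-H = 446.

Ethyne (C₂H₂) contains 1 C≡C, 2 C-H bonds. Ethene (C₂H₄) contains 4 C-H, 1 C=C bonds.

ΔH ≈ −198 kJ

Bonds broken (reactants):
  C≡C: 1 × 817 = 817
  C-H: 2 × 428 = 856
  H-H: 1 × 446 = 446
  Σ(broken) = 2119 kJ
Bonds formed (products):
  C-H: 4 × 428 = 1712
  C=C: 1 × 605 = 605
  Σ(formed) = 2317 kJ
ΔH = Σ(broken) − Σ(formed) = 2119 − 2317 = −198 kJ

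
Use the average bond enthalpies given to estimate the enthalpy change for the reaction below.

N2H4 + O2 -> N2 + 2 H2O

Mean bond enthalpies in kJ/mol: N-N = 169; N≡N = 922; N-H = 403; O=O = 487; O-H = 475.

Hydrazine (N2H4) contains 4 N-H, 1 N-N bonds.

Bonds broken (reactants):
  N-H: 4 × 403 = 1612
  N-N: 1 × 169 = 169
  O=O: 1 × 487 = 487
  Σ(broken) = 2268 kJ
Bonds formed (products):
  N≡N: 1 × 922 = 922
  O-H: 4 × 475 = 1900
  Σ(formed) = 2822 kJ
ΔH = Σ(broken) − Σ(formed) = 2268 − 2822 = −554 kJ

ΔH ≈ −554 kJ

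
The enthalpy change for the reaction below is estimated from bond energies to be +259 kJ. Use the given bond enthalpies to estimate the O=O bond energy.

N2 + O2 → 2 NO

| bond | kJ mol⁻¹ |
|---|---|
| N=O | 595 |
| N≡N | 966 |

Let D be the O=O bond energy.
Σ(broken) = 1×966 + 1×D = 966 + D
Σ(formed) = 2×595 = 1190
ΔH = Σ(broken) − Σ(formed) = (966 + D) − (1190) = −224 + D
Setting this equal to +259 kJ gives D = 483 kJ/mol.

D(O=O) ≈ 483 kJ/mol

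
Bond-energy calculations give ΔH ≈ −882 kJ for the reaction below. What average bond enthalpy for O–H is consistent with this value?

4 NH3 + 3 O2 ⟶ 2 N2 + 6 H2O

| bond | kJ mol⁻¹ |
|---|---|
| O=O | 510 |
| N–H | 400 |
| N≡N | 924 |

Let D be the O–H bond energy.
Σ(broken) = 12×400 + 3×510 = 6330
Σ(formed) = 2×924 + 12×D = 1848 + 12D
ΔH = Σ(broken) − Σ(formed) = (6330) − (1848 + 12D) = +4482 − 12D
Setting this equal to −882 kJ gives 12D = 5364, so D = 447 kJ/mol.

D(O–H) ≈ 447 kJ/mol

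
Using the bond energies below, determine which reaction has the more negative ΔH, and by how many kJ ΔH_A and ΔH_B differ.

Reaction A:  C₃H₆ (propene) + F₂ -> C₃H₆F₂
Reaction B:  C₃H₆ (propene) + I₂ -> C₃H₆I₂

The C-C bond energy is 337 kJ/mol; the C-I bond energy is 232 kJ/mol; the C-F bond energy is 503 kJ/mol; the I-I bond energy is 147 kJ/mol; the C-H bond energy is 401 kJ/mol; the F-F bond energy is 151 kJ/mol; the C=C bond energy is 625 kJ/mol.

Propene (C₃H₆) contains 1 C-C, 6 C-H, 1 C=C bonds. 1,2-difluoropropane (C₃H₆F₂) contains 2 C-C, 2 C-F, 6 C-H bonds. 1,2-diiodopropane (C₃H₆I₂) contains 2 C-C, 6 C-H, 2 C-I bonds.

Reaction A:
  Bonds broken (reactants):
    C-C: 1 × 337 = 337
    C-H: 6 × 401 = 2406
    C=C: 1 × 625 = 625
    F-F: 1 × 151 = 151
    Σ(broken) = 3519 kJ
  Bonds formed (products):
    C-C: 2 × 337 = 674
    C-F: 2 × 503 = 1006
    C-H: 6 × 401 = 2406
    Σ(formed) = 4086 kJ
  ΔH_A = 3519 − 4086 = −567 kJ
Reaction B:
  Bonds broken (reactants):
    C-C: 1 × 337 = 337
    C-H: 6 × 401 = 2406
    C=C: 1 × 625 = 625
    I-I: 1 × 147 = 147
    Σ(broken) = 3515 kJ
  Bonds formed (products):
    C-C: 2 × 337 = 674
    C-H: 6 × 401 = 2406
    C-I: 2 × 232 = 464
    Σ(formed) = 3544 kJ
  ΔH_B = 3515 − 3544 = −29 kJ
ΔH_A − ΔH_B = −538 kJ, so reaction A has the more negative ΔH; |ΔH_A − ΔH_B| = 538 kJ.

Reaction A, by 538 kJ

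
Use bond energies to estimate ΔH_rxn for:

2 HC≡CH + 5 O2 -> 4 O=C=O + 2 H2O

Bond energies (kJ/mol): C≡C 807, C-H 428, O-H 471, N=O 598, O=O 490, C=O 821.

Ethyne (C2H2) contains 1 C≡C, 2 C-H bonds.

Bonds broken (reactants):
  C≡C: 2 × 807 = 1614
  C-H: 4 × 428 = 1712
  O=O: 5 × 490 = 2450
  Σ(broken) = 5776 kJ
Bonds formed (products):
  C=O: 8 × 821 = 6568
  O-H: 4 × 471 = 1884
  Σ(formed) = 8452 kJ
ΔH = Σ(broken) − Σ(formed) = 5776 − 8452 = −2676 kJ

ΔH ≈ −2676 kJ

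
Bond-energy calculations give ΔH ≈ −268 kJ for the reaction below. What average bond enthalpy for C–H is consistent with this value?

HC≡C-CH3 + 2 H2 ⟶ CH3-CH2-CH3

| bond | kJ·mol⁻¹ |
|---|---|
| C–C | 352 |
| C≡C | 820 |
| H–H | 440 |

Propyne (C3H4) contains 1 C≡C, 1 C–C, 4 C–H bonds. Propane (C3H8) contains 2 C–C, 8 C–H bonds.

D(C–H) ≈ 404 kJ/mol

Let D be the C–H bond energy.
Σ(broken) = 1×820 + 1×352 + 4×D + 2×440 = 2052 + 4D
Σ(formed) = 2×352 + 8×D = 704 + 8D
ΔH = Σ(broken) − Σ(formed) = (2052 + 4D) − (704 + 8D) = +1348 − 4D
Setting this equal to −268 kJ gives 4D = 1616, so D = 404 kJ/mol.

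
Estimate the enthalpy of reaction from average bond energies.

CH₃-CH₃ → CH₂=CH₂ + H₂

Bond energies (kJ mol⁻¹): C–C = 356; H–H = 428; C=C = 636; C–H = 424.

ΔH ≈ +140 kJ

Bonds broken (reactants):
  C–C: 1 × 356 = 356
  C–H: 6 × 424 = 2544
  Σ(broken) = 2900 kJ
Bonds formed (products):
  C–H: 4 × 424 = 1696
  C=C: 1 × 636 = 636
  H–H: 1 × 428 = 428
  Σ(formed) = 2760 kJ
ΔH = Σ(broken) − Σ(formed) = 2900 − 2760 = +140 kJ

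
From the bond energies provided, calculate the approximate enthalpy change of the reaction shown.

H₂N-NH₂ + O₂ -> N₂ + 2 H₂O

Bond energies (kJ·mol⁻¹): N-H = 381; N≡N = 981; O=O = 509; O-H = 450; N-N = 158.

Bonds broken (reactants):
  N-H: 4 × 381 = 1524
  N-N: 1 × 158 = 158
  O=O: 1 × 509 = 509
  Σ(broken) = 2191 kJ
Bonds formed (products):
  N≡N: 1 × 981 = 981
  O-H: 4 × 450 = 1800
  Σ(formed) = 2781 kJ
ΔH = Σ(broken) − Σ(formed) = 2191 − 2781 = −590 kJ

ΔH ≈ −590 kJ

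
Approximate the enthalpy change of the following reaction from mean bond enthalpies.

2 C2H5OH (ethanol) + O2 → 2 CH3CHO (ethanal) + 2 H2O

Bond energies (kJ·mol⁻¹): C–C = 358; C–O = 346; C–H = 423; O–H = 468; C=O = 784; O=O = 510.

ΔH ≈ −456 kJ

Bonds broken (reactants):
  C–C: 2 × 358 = 716
  C–H: 10 × 423 = 4230
  C–O: 2 × 346 = 692
  O–H: 2 × 468 = 936
  O=O: 1 × 510 = 510
  Σ(broken) = 7084 kJ
Bonds formed (products):
  C–C: 2 × 358 = 716
  C–H: 8 × 423 = 3384
  C=O: 2 × 784 = 1568
  O–H: 4 × 468 = 1872
  Σ(formed) = 7540 kJ
ΔH = Σ(broken) − Σ(formed) = 7084 − 7540 = −456 kJ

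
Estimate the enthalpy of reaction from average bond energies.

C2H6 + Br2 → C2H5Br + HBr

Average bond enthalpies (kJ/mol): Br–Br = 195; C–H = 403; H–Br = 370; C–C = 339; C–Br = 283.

Bonds broken (reactants):
  Br–Br: 1 × 195 = 195
  C–C: 1 × 339 = 339
  C–H: 6 × 403 = 2418
  Σ(broken) = 2952 kJ
Bonds formed (products):
  C–Br: 1 × 283 = 283
  C–C: 1 × 339 = 339
  C–H: 5 × 403 = 2015
  H–Br: 1 × 370 = 370
  Σ(formed) = 3007 kJ
ΔH = Σ(broken) − Σ(formed) = 2952 − 3007 = −55 kJ

ΔH ≈ −55 kJ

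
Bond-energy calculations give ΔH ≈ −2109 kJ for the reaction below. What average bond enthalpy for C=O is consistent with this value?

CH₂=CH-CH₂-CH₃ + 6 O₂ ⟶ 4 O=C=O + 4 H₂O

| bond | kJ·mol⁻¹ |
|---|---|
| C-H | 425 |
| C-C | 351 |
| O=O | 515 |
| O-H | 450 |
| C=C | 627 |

Let D be the C=O bond energy.
Σ(broken) = 2×351 + 8×425 + 1×627 + 6×515 = 7819
Σ(formed) = 8×D + 8×450 = 3600 + 8D
ΔH = Σ(broken) − Σ(formed) = (7819) − (3600 + 8D) = +4219 − 8D
Setting this equal to −2109 kJ gives 8D = 6328, so D = 791 kJ/mol.

D(C=O) ≈ 791 kJ/mol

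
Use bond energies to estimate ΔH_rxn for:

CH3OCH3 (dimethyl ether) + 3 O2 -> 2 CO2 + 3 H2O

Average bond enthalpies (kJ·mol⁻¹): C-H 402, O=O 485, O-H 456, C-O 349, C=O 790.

ΔH ≈ −1331 kJ

Bonds broken (reactants):
  C-H: 6 × 402 = 2412
  C-O: 2 × 349 = 698
  O=O: 3 × 485 = 1455
  Σ(broken) = 4565 kJ
Bonds formed (products):
  C=O: 4 × 790 = 3160
  O-H: 6 × 456 = 2736
  Σ(formed) = 5896 kJ
ΔH = Σ(broken) − Σ(formed) = 4565 − 5896 = −1331 kJ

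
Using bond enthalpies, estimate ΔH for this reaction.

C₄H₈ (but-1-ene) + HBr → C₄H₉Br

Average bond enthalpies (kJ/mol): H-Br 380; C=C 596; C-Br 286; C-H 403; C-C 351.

Bonds broken (reactants):
  C-C: 2 × 351 = 702
  C-H: 8 × 403 = 3224
  C=C: 1 × 596 = 596
  H-Br: 1 × 380 = 380
  Σ(broken) = 4902 kJ
Bonds formed (products):
  C-Br: 1 × 286 = 286
  C-C: 3 × 351 = 1053
  C-H: 9 × 403 = 3627
  Σ(formed) = 4966 kJ
ΔH = Σ(broken) − Σ(formed) = 4902 − 4966 = −64 kJ

ΔH ≈ −64 kJ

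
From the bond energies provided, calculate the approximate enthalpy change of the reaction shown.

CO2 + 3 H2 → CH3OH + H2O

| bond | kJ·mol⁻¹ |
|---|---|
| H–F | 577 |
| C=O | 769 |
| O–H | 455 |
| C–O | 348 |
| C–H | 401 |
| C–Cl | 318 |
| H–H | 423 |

Bonds broken (reactants):
  C=O: 2 × 769 = 1538
  H–H: 3 × 423 = 1269
  Σ(broken) = 2807 kJ
Bonds formed (products):
  C–H: 3 × 401 = 1203
  C–O: 1 × 348 = 348
  O–H: 3 × 455 = 1365
  Σ(formed) = 2916 kJ
ΔH = Σ(broken) − Σ(formed) = 2807 − 2916 = −109 kJ

ΔH ≈ −109 kJ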